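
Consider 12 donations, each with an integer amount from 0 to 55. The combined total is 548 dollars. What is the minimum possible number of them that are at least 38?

Each value short of 38 is at most 37, costing at least 55 − 37 = 18 against the maximum total of 660.
We can afford to lose at most 660 − 548 = 112, so at most ⌊112/18⌋ = 6 fall short, and at least 6 are ≥ 38.
Exactly 6 works: 6 values at 55 and 6 at 37 total 552; lower one of the high values by 4 (still ≥ 38) to hit 548.

6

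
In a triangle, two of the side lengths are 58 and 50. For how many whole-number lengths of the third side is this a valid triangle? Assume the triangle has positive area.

The triangle inequality gives |58 − 50| < c < 58 + 50, i.e. 8 < c < 108.
So c can be any integer from 9 to 107: 99 values.

99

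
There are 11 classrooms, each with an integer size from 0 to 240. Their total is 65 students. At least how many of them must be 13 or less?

Each value above 13 is at least 14, contributing at least 14 − 0 = 14 above the floor 0.
The sum exceeds the floor total 0 by 65, so at most ⌊65/14⌋ = 4 exceed 13, and at least 7 are ≤ 13.
Exactly 7 works: 7 values at 0 and 4 at 14 total 56; raise one of the low values by 9 (still ≤ 13) to hit 65.

7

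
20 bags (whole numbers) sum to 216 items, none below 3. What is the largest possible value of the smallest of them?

10

If every one of the 20 were at least 11, the total would be at least 20 × 11 = 220 > 216.
Equality holds with 4 values of 10 and 16 values of 11.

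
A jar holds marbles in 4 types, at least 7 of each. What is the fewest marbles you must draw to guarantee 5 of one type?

17

In the worst case you draw 4 of each of the 4 types: 4 × 4 = 16.
One more forces 5 of some type, so 16 + 1 = 17.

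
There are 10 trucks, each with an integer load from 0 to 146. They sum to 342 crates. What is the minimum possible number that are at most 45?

Let j be the number exceeding 45. Then the total is ≥ 46·j + 0·(10 − j) = 0 + 46j.
So 46j ≤ 342 and j ≤ 7; hence at least 10 − 7 = 3 are ≤ 45.
Exactly 3 works: 3 values at 0 and 7 at 46 total 322; raise one of the low values by 20 (still ≤ 45) to hit 342.

3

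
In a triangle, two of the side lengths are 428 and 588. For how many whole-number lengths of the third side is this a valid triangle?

855

The triangle inequality gives |428 − 588| < c < 428 + 588, i.e. 160 < c < 1016.
So c can be any integer from 161 to 1015: 855 values.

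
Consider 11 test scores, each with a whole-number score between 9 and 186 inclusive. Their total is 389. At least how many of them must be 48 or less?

4

Let j be the number exceeding 48. Then the total is ≥ 49·j + 9·(11 − j) = 99 + 40j.
So 40j ≤ 290 and j ≤ 7; hence at least 11 − 7 = 4 are ≤ 48.
Exactly 4 works: 4 values at 9 and 7 at 49 total 379; raise one of the low values by 10 (still ≤ 48) to hit 389.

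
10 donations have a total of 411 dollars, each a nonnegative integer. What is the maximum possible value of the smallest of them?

41

The average is 411/10 < 42, so some value is ≤ 41.
Equality holds with 9 values of 41 and 1 value of 42.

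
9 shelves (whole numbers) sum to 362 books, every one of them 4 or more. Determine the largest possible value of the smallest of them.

40

The 9 values sum to 362, so their minimum is at most ⌊362/9⌋ = 40.
Achievable: 7 of them at 40 and 2 at 41 total 362.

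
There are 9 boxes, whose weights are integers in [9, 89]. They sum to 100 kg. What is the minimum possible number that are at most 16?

7

Each value above 16 is at least 17, contributing at least 17 − 9 = 8 above the floor 9.
The sum exceeds the floor total 81 by 19, so at most ⌊19/8⌋ = 2 exceed 16, and at least 7 are ≤ 16.
Exactly 7 works: 7 values at 9 and 2 at 17 total 97; raise one of the low values by 3 (still ≤ 16) to hit 100.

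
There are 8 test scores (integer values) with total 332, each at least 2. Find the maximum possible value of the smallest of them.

The 8 values sum to 332, so their minimum is at most ⌊332/8⌋ = 41.
Achievable: 4 of them at 41 and 4 at 42 total 332.

41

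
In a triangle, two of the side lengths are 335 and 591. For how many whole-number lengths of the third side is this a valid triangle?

The triangle inequality gives |335 − 591| < c < 335 + 591, i.e. 256 < c < 926.
So c can be any integer from 257 to 925: 669 values.

669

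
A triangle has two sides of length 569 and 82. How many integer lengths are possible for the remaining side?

163

The triangle inequality gives |569 − 82| < c < 569 + 82, i.e. 487 < c < 651.
So c can be any integer from 488 to 650: 163 values.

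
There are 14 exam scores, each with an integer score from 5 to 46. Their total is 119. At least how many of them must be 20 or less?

If only k of them are at most 20, the other 14 − k are at least 21, so the total is at least (14 − k)·21 + k·5.
This is ≤ 119, so (14 − k)·21 + 5k ≤ 119, which gives k ≥ 11.
Exactly 11 works: 11 values at 5 and 3 at 21 total 118; raise one of the low values by 1 (still ≤ 20) to hit 119.

11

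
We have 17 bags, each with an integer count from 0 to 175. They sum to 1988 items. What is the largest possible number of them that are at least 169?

If k of the values are ≥ 169, the total is ≥ 169k + 0(17 − k).
Setting 169k + 0(17 − k) ≤ 1988 gives 169k ≤ 1988, so k ≤ 11.
k = 11 is achieved by 11 values at 169 and 6 at 0, total 1859; add 129 to one value (staying below 169) to reach 1988.

11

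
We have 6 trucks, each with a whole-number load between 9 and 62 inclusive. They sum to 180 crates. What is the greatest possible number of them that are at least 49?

Suppose k of them are at least 49. Those contribute at least 49 each and the other 6 − k at least 9 each.
So the total is at least 49k + 9(6 − k) = 54 + 40k. This must be ≤ 180, giving k ≤ 3.
k = 3 is achieved by 3 values at 49 and 3 at 9, total 174; add 6 to one value (staying below 49) to reach 180.

3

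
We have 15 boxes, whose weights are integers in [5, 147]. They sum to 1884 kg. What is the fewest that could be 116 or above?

Each value short of 116 is at most 115, costing at least 147 − 115 = 32 against the maximum total of 2205.
We can afford to lose at most 2205 − 1884 = 321, so at most ⌊321/32⌋ = 10 fall short, and at least 5 are ≥ 116.
Exactly 5 works: 5 values at 147 and 10 at 115 total 1885; lower one of the high values by 1 (still ≥ 116) to hit 1884.

5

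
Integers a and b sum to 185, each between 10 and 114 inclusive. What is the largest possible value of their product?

8556

ab = a(185 − a) is maximized when a is as near 185/2 as the bounds allow.
Taking a = 92 and b = 93 (both in [10, 114]) gives ab = 8556.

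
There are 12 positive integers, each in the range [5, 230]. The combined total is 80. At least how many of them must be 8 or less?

If only k of them are at most 8, the other 12 − k are at least 9, so the total is at least (12 − k)·9 + k·5.
This is ≤ 80, so (12 − k)·9 + 5k ≤ 80, which gives k ≥ 7.
Exactly 7 works: 7 values at 5 and 5 at 9 total 80.

7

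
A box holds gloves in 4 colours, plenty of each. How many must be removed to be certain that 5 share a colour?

You could draw 4 of every colour without reaching 5 of any — 16 in all.
One more forces 5 of some colour, so 16 + 1 = 17.

17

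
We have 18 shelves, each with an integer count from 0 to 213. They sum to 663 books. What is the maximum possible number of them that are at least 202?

3

If k of the values are ≥ 202, the total is ≥ 202k + 0(18 − k).
Setting 202k + 0(18 − k) ≤ 663 gives 202k ≤ 663, so k ≤ 3.
k = 3 is achieved by 3 values at 202 and 15 at 0, total 606; add 57 to one value (staying below 202) to reach 663.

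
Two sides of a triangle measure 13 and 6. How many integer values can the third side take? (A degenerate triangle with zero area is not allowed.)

The triangle inequality gives |13 − 6| < c < 13 + 6, i.e. 7 < c < 19.
So c can be any integer from 8 to 18: 11 values.

11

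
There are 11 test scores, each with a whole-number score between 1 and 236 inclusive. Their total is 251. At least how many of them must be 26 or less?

Each value above 26 is at least 27, contributing at least 27 − 1 = 26 above the floor 1.
The sum exceeds the floor total 11 by 240, so at most ⌊240/26⌋ = 9 exceed 26, and at least 2 are ≤ 26.
Exactly 2 works: 2 values at 1 and 9 at 27 total 245; raise one of the low values by 6 (still ≤ 26) to hit 251.

2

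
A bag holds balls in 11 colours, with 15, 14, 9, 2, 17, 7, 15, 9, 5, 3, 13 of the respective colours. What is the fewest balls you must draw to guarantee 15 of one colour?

In the worst case you take as many as possible of each colour without reaching 15: 14 + 14 + 9 + 2 + 14 + 7 + 14 + 9 + 5 + 3 + 13 = 104.
The next one must give 15 of some colour, so 104 + 1 = 105.

105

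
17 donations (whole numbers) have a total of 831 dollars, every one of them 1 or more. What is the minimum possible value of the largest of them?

49

The 17 values sum to 831, so their maximum is at least ⌈831/17⌉ = 49.
Equality holds with 15 values of 49 and 2 values of 48.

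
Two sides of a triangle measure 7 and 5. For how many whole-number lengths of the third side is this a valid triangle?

9

The triangle inequality gives |7 − 5| < c < 7 + 5, i.e. 2 < c < 12.
So c can be any integer from 3 to 11: 9 values.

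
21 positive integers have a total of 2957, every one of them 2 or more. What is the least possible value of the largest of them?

Some value must be at least ⌈2957/21⌉ = 141, since 21 × 140 = 2940 < 2957.
Achievable: 17 of them at 141 and 4 at 140 total 2957.

141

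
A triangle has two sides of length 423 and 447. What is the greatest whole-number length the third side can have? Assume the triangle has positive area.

869

The third side must be less than 423 + 447 = 870.
The largest integer below 870 is 869.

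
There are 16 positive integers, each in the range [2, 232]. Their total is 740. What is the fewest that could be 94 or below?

9

Each value above 94 is at least 95, contributing at least 95 − 2 = 93 above the floor 2.
The sum exceeds the floor total 32 by 708, so at most ⌊708/93⌋ = 7 exceed 94, and at least 9 are ≤ 94.
Exactly 9 works: 9 values at 2 and 7 at 95 total 683; raise one of the low values by 57 (still ≤ 94) to hit 740.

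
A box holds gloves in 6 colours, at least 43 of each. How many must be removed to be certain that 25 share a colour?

In the worst case you draw 24 of each of the 6 colours: 6 × 24 = 144.
One more forces 25 of some colour, so 144 + 1 = 145.

145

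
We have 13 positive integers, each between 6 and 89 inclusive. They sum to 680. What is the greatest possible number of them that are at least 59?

11

With k values at 59 or above and the rest at least 6, the sum is at least 78 + 53k.
Since the sum is 680, we need 53k ≤ 602, i.e. k ≤ 11.
k = 11 is achieved by 11 values at 59 and 2 at 6, total 661; add 19 to one value (staying below 59) to reach 680.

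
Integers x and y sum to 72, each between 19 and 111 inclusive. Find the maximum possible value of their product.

1296

For a fixed sum, the product xy is largest when x and y are as close as possible.
Taking x = 36 and y = 36 (both in [19, 111]) gives xy = 1296.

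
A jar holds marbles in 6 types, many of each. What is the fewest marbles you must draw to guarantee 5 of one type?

In the worst case you draw 4 of each of the 6 types: 6 × 4 = 24.
One more forces 5 of some type, so 24 + 1 = 25.

25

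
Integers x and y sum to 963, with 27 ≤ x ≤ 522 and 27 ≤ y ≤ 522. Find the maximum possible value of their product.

xy = x(963 − x) is maximized when x is as near 963/2 as the bounds allow.
Taking x = 481 and y = 482 (both in [27, 522]) gives xy = 231842.

231842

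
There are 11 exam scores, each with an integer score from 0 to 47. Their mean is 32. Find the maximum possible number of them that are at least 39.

The total is 11 × 32 = 352.
Suppose k of them are at least 39. Those contribute at least 39 each and the other 11 − k at least 0 each.
So the total is at least 39k + 0(11 − k) = 0 + 39k. This must be ≤ 352, giving k ≤ 9.
k = 9 is achieved by 9 values at 39 and 2 at 0, total 351; add 1 to one value (staying below 39) to reach 352.

9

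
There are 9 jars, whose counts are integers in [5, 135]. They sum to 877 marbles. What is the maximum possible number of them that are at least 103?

Suppose k of them are at least 103. Those contribute at least 103 each and the other 9 − k at least 5 each.
So the total is at least 103k + 5(9 − k) = 45 + 98k. This must be ≤ 877, giving k ≤ 8.
k = 8 is achieved by 8 values at 103 and 1 at 5, total 829; add 48 to one value (staying below 103) to reach 877.

8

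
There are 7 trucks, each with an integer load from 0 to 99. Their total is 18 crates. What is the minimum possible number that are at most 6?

5

Let j be the number exceeding 6. Then the total is ≥ 7·j + 0·(7 − j) = 0 + 7j.
So 7j ≤ 18 and j ≤ 2; hence at least 7 − 2 = 5 are ≤ 6.
Exactly 5 works: 5 values at 0 and 2 at 7 total 14; raise one of the low values by 4 (still ≤ 6) to hit 18.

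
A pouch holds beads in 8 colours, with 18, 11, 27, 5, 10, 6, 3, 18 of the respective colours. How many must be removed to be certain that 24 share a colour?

95

In the worst case you take as many as possible of each colour without reaching 24: 18 + 11 + 23 + 5 + 10 + 6 + 3 + 18 = 94.
The next one must give 24 of some colour, so 94 + 1 = 95.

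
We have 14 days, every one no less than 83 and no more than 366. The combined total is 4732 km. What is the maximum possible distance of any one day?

366

Maximizing one value means minimizing the remaining 13.
The other 13 contribute at least 13 × 83 = 1079, leaving at most 4732 − 1079 = 3653.
But each day is capped at 366, so the maximum is 366.
Achievable: one at 366 and the other 13 totalling 4366, which fits since 13 × 83 ≤ 4366 ≤ 13 × 366.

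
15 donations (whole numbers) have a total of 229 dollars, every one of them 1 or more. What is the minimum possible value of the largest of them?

16

If every one of the 15 were at most 15, the total would be at most 15 × 15 = 225 < 229.
Taking 11 copies of 15 and 4 copies of 16 gives exactly 229, so 16 is attained.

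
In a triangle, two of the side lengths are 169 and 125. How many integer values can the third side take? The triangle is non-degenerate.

249

The triangle inequality gives |169 − 125| < c < 169 + 125, i.e. 44 < c < 294.
So c can be any integer from 45 to 293: 249 values.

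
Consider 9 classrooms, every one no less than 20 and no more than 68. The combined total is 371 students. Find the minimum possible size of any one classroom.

To make one classroom as small as possible, make the other 8 as large as possible.
The other 8 can take up 8 × 68 = 544 ≥ 371 − 20, so one classroom can sit at its floor of 20.
Achievable: one at 20 and the other 8 totalling 351, which fits since 8 × 20 ≤ 351 ≤ 8 × 68.

20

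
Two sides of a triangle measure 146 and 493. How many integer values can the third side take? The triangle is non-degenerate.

291

The triangle inequality gives |146 − 493| < c < 146 + 493, i.e. 347 < c < 639.
So c can be any integer from 348 to 638: 291 values.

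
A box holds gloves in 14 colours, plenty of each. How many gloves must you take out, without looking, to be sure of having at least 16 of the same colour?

211

You could draw 15 of every colour without reaching 16 of any — 210 in all.
One more forces 16 of some colour, so 210 + 1 = 211.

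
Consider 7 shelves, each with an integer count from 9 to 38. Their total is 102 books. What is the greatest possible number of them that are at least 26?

If k of the values are ≥ 26, the total is ≥ 26k + 9(7 − k).
Setting 26k + 9(7 − k) ≤ 102 gives 17k ≤ 39, so k ≤ 2.
k = 2 is achieved by 2 values at 26 and 5 at 9, total 97; add 5 to one value (staying below 26) to reach 102.

2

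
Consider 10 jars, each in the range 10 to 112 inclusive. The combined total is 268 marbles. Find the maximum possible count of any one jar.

112

To make one jar as large as possible, make the other 9 as small as possible.
The other 9 contribute at least 9 × 10 = 90, leaving at most 268 − 90 = 178.
But each jar is capped at 112, so the maximum is 112.
Achievable: one at 112 and the other 9 totalling 156, which fits since 9 × 10 ≤ 156 ≤ 9 × 112.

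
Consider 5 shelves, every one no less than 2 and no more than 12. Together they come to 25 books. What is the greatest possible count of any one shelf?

To make one shelf as large as possible, make the other 4 as small as possible.
The other 4 contribute at least 4 × 2 = 8, leaving at most 25 − 8 = 17.
But each shelf is capped at 12, so the maximum is 12.
Achievable: one at 12 and the other 4 totalling 13, which fits since 4 × 2 ≤ 13 ≤ 4 × 12.

12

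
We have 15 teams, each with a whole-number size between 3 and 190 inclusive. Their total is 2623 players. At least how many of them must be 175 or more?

1

Suppose at most 15 − j of them reach 175; then j values are ≤ 174 and the rest ≤ 190.
The total is then ≤ 174·j + 190·(15 − j) = 2850 − 16j. For this to be ≥ 2623 we need j ≤ 14, so at least 15 − 14 = 1 must reach 175.
Exactly 1 works: 1 value at 190 and 14 at 174 total 2626; lower one of the high values by 3 (still ≥ 175) to hit 2623.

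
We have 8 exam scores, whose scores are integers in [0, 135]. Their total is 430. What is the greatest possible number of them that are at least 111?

3

With k values at 111 or above and the rest at least 0, the sum is at least 0 + 111k.
Since the sum is 430, we need 111k ≤ 430, i.e. k ≤ 3.
k = 3 is achieved by 3 values at 111 and 5 at 0, total 333; add 97 to one value (staying below 111) to reach 430.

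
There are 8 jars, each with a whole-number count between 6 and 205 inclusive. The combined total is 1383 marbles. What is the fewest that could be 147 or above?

If only k of them are at least 147, the other 8 − k are at most 146, so the total is at most k·205 + (8 − k)·146.
This must reach 1383, so k·205 + (8 − k)·146 ≥ 1383, giving k ≥ 4.
Exactly 4 works: 4 values at 205 and 4 at 146 total 1404; lower one of the high values by 21 (still ≥ 147) to hit 1383.

4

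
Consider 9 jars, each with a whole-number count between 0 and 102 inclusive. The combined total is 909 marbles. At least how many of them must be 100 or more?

6

Suppose at most 9 − j of them reach 100; then j values are ≤ 99 and the rest ≤ 102.
The total is then ≤ 99·j + 102·(9 − j) = 918 − 3j. For this to be ≥ 909 we need j ≤ 3, so at least 9 − 3 = 6 must reach 100.
Exactly 6 works: 6 values at 102 and 3 at 99 total 909.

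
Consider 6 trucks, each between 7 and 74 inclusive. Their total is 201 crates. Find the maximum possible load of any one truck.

Maximizing one value means minimizing the remaining 5.
The other 5 contribute at least 5 × 7 = 35, leaving at most 201 − 35 = 166.
But each truck is capped at 74, so the maximum is 74.
Achievable: one at 74 and the other 5 totalling 127, which fits since 5 × 7 ≤ 127 ≤ 5 × 74.

74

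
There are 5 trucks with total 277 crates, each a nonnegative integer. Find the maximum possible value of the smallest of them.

If every one of the 5 were at least 56, the total would be at least 5 × 56 = 280 > 277.
Achievable: 3 of them at 55 and 2 at 56 total 277.

55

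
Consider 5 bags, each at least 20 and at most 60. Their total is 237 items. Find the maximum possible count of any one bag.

60

Maximizing one value means minimizing the remaining 4.
The other 4 contribute at least 4 × 20 = 80, leaving at most 237 − 80 = 157.
But each bag is capped at 60, so the maximum is 60.
Achievable: one at 60 and the other 4 totalling 177, which fits since 4 × 20 ≤ 177 ≤ 4 × 60.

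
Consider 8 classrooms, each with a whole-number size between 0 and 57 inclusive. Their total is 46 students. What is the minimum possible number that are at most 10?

If only k of them are at most 10, the other 8 − k are at least 11, so the total is at least (8 − k)·11 + k·0.
This is ≤ 46, so (8 − k)·11 + 0k ≤ 46, which gives k ≥ 4.
Exactly 4 works: 4 values at 0 and 4 at 11 total 44; raise one of the low values by 2 (still ≤ 10) to hit 46.

4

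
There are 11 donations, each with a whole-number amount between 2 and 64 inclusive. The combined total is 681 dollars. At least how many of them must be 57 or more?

Suppose at most 11 − j of them reach 57; then j values are ≤ 56 and the rest ≤ 64.
The total is then ≤ 56·j + 64·(11 − j) = 704 − 8j. For this to be ≥ 681 we need j ≤ 2, so at least 11 − 2 = 9 must reach 57.
Exactly 9 works: 9 values at 64 and 2 at 56 total 688; lower one of the high values by 7 (still ≥ 57) to hit 681.

9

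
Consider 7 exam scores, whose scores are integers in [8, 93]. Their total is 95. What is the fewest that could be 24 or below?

If only k of them are at most 24, the other 7 − k are at least 25, so the total is at least (7 − k)·25 + k·8.
This is ≤ 95, so (7 − k)·25 + 8k ≤ 95, which gives k ≥ 5.
Exactly 5 works: 5 values at 8 and 2 at 25 total 90; raise one of the low values by 5 (still ≤ 24) to hit 95.

5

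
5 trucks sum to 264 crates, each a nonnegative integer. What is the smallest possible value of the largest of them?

The 5 values sum to 264, so their maximum is at least ⌈264/5⌉ = 53.
Achievable: 4 of them at 53 and 1 at 52 total 264.

53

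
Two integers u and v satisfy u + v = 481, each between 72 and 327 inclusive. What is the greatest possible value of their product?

57840

uv = u(481 − u) is maximized when u is as near 481/2 as the bounds allow.
Taking u = 240 and v = 241 (both in [72, 327]) gives uv = 57840.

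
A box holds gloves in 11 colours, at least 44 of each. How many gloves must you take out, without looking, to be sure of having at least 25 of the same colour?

265

You could draw 24 of every colour without reaching 25 of any — 264 in all.
One more forces 25 of some colour, so 264 + 1 = 265.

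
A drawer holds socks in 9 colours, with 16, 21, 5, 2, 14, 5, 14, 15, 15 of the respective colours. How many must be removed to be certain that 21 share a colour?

In the worst case you take as many as possible of each colour without reaching 21: 16 + 20 + 5 + 2 + 14 + 5 + 14 + 15 + 15 = 106.
The next one must give 21 of some colour, so 106 + 1 = 107.

107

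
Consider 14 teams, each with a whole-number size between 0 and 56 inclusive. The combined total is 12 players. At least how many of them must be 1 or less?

Let j be the number exceeding 1. Then the total is ≥ 2·j + 0·(14 − j) = 0 + 2j.
So 2j ≤ 12 and j ≤ 6; hence at least 14 − 6 = 8 are ≤ 1.
Exactly 8 works: 8 values at 0 and 6 at 2 total 12.

8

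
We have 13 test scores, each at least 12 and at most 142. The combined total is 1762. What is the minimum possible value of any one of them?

Minimizing one value means maximizing the remaining 12.
The other 12 contribute at most 12 × 142 = 1704, leaving at least 1762 − 1704 = 58.
Since 58 ≥ 12, this is achievable: one at 58 and 12 at 142.

58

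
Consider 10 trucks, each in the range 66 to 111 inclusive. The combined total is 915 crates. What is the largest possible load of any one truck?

111

Maximizing one value means minimizing the remaining 9.
The other 9 contribute at least 9 × 66 = 594, leaving at most 915 − 594 = 321.
But each truck is capped at 111, so the maximum is 111.
Achievable: one at 111 and the other 9 totalling 804, which fits since 9 × 66 ≤ 804 ≤ 9 × 111.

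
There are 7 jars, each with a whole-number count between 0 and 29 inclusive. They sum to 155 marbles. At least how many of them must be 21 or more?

2

Suppose at most 7 − j of them reach 21; then j values are ≤ 20 and the rest ≤ 29.
The total is then ≤ 20·j + 29·(7 − j) = 203 − 9j. For this to be ≥ 155 we need j ≤ 5, so at least 7 − 5 = 2 must reach 21.
Exactly 2 works: 2 values at 29 and 5 at 20 total 158; lower one of the high values by 3 (still ≥ 21) to hit 155.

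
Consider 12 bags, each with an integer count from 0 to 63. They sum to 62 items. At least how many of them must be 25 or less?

Each value above 25 is at least 26, contributing at least 26 − 0 = 26 above the floor 0.
The sum exceeds the floor total 0 by 62, so at most ⌊62/26⌋ = 2 exceed 25, and at least 10 are ≤ 25.
Exactly 10 works: 10 values at 0 and 2 at 26 total 52; raise one of the low values by 10 (still ≤ 25) to hit 62.

10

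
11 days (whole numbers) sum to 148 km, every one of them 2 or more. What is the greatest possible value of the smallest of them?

13

If every one of the 11 were at least 14, the total would be at least 11 × 14 = 154 > 148.
Taking 6 copies of 13 and 5 copies of 14 gives exactly 148, so 13 is attained.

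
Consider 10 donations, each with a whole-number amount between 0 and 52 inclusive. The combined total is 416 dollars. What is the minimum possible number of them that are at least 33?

Suppose at most 10 − j of them reach 33; then j values are ≤ 32 and the rest ≤ 52.
The total is then ≤ 32·j + 52·(10 − j) = 520 − 20j. For this to be ≥ 416 we need j ≤ 5, so at least 10 − 5 = 5 must reach 33.
Exactly 5 works: 5 values at 52 and 5 at 32 total 420; lower one of the high values by 4 (still ≥ 33) to hit 416.

5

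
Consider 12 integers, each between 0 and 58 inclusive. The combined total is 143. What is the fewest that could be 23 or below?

7

Let j be the number exceeding 23. Then the total is ≥ 24·j + 0·(12 − j) = 0 + 24j.
So 24j ≤ 143 and j ≤ 5; hence at least 12 − 5 = 7 are ≤ 23.
Exactly 7 works: 7 values at 0 and 5 at 24 total 120; raise one of the low values by 23 (still ≤ 23) to hit 143.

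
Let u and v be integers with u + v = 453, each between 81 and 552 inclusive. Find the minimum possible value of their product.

30132

uv = u(453 − u) is concave in u, so over [81, 372] it is minimized at an endpoint.
At the endpoint u = 81, v = 453 − 81 = 372, so uv = 81 × 372 = 30132.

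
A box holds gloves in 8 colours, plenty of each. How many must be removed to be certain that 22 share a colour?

In the worst case you draw 21 of each of the 8 colours: 8 × 21 = 168.
One more forces 22 of some colour, so 168 + 1 = 169.

169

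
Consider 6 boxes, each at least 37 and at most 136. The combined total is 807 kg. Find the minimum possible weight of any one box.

Minimizing one value means maximizing the remaining 5.
The other 5 contribute at most 5 × 136 = 680, leaving at least 807 − 680 = 127.
Since 127 ≥ 37, this is achievable: one at 127 and 5 at 136.

127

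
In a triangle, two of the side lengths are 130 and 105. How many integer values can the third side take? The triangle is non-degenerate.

209

The triangle inequality gives |130 − 105| < c < 130 + 105, i.e. 25 < c < 235.
So c can be any integer from 26 to 234: 209 values.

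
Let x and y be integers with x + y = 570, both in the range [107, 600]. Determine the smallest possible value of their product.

xy = x(570 − x) is concave in x, so over [107, 463] it is minimized at an endpoint.
At the endpoint x = 107, y = 570 − 107 = 463, so xy = 107 × 463 = 49541.

49541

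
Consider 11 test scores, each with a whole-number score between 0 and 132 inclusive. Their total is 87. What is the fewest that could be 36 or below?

Let j be the number exceeding 36. Then the total is ≥ 37·j + 0·(11 − j) = 0 + 37j.
So 37j ≤ 87 and j ≤ 2; hence at least 11 − 2 = 9 are ≤ 36.
Exactly 9 works: 9 values at 0 and 2 at 37 total 74; raise one of the low values by 13 (still ≤ 36) to hit 87.

9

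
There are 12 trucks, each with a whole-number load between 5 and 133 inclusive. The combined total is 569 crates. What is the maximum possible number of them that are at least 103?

Suppose k of them are at least 103. Those contribute at least 103 each and the other 12 − k at least 5 each.
So the total is at least 103k + 5(12 − k) = 60 + 98k. This must be ≤ 569, giving k ≤ 5.
k = 5 is achieved by 5 values at 103 and 7 at 5, total 550; add 19 to one value (staying below 103) to reach 569.

5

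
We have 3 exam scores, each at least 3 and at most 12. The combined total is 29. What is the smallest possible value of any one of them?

Minimizing one value means maximizing the remaining 2.
The other 2 contribute at most 2 × 12 = 24, leaving at least 29 − 24 = 5.
Since 5 ≥ 3, this is achievable: one at 5 and 2 at 12.

5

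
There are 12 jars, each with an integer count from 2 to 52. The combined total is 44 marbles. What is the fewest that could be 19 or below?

If only k of them are at most 19, the other 12 − k are at least 20, so the total is at least (12 − k)·20 + k·2.
This is ≤ 44, so (12 − k)·20 + 2k ≤ 44, which gives k ≥ 11.
Exactly 11 works: 11 values at 2 and 1 at 20 total 42; raise one of the low values by 2 (still ≤ 19) to hit 44.

11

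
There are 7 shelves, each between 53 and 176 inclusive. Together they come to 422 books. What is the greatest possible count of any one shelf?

To make one shelf as large as possible, make the other 6 as small as possible.
The other 6 contribute at least 6 × 53 = 318, leaving at most 422 − 318 = 104.
Since 104 ≤ 176, this is achievable: one at 104 and 6 at 53.

104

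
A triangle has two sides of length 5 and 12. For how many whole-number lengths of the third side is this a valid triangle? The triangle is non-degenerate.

The triangle inequality gives |5 − 12| < c < 5 + 12, i.e. 7 < c < 17.
So c can be any integer from 8 to 16: 9 values.

9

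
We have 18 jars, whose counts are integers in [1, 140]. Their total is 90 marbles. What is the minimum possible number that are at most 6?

6

Each value above 6 is at least 7, contributing at least 7 − 1 = 6 above the floor 1.
The sum exceeds the floor total 18 by 72, so at most ⌊72/6⌋ = 12 exceed 6, and at least 6 are ≤ 6.
Exactly 6 works: 6 values at 1 and 12 at 7 total 90.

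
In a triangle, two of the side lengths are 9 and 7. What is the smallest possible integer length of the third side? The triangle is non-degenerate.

3

The third side must exceed |9 − 7| = 2.
The smallest integer above 2 is 3.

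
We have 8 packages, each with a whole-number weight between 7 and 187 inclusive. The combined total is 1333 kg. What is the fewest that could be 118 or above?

6

If only k of them are at least 118, the other 8 − k are at most 117, so the total is at most k·187 + (8 − k)·117.
This must reach 1333, so k·187 + (8 − k)·117 ≥ 1333, giving k ≥ 6.
Exactly 6 works: 6 values at 187 and 2 at 117 total 1356; lower one of the high values by 23 (still ≥ 118) to hit 1333.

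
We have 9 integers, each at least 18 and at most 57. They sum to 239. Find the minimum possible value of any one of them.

Minimizing one value means maximizing the remaining 8.
The other 8 can take up 8 × 57 = 456 ≥ 239 − 18, so one integer can sit at its floor of 18.
Achievable: one at 18 and the other 8 totalling 221, which fits since 8 × 18 ≤ 221 ≤ 8 × 57.

18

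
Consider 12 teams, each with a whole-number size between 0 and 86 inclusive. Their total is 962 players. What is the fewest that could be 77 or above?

If only k of them are at least 77, the other 12 − k are at most 76, so the total is at most k·86 + (12 − k)·76.
This must reach 962, so k·86 + (12 − k)·76 ≥ 962, giving k ≥ 5.
Exactly 5 works: 5 values at 86 and 7 at 76 total 962.

5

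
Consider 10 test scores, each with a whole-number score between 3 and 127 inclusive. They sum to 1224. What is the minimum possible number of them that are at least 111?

8

Each value short of 111 is at most 110, costing at least 127 − 110 = 17 against the maximum total of 1270.
We can afford to lose at most 1270 − 1224 = 46, so at most ⌊46/17⌋ = 2 fall short, and at least 8 are ≥ 111.
Exactly 8 works: 8 values at 127 and 2 at 110 total 1236; lower one of the high values by 12 (still ≥ 111) to hit 1224.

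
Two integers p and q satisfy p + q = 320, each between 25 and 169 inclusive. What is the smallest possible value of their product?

25519

pq = p(320 − p) is concave in p, so over [151, 169] it is minimized at an endpoint.
At the endpoint p = 151, q = 320 − 151 = 169, so pq = 151 × 169 = 25519.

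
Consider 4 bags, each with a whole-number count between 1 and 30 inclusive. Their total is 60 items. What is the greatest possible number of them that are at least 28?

2

Suppose k of them are at least 28. Those contribute at least 28 each and the other 4 − k at least 1 each.
So the total is at least 28k + 1(4 − k) = 4 + 27k. This must be ≤ 60, giving k ≤ 2.
k = 2 is achieved by 2 values at 28 and 2 at 1, total 58; add 2 to one value (staying below 28) to reach 60.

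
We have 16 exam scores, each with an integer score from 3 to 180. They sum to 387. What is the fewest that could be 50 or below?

Each value above 50 is at least 51, contributing at least 51 − 3 = 48 above the floor 3.
The sum exceeds the floor total 48 by 339, so at most ⌊339/48⌋ = 7 exceed 50, and at least 9 are ≤ 50.
Exactly 9 works: 9 values at 3 and 7 at 51 total 384; raise one of the low values by 3 (still ≤ 50) to hit 387.

9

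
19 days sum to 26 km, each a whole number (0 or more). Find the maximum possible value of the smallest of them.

1

The average is 26/19 < 2, so some value is ≤ 1.
Equality holds with 12 values of 1 and 7 values of 2.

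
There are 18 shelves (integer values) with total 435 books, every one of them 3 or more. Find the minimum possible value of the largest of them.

25

Some value must be at least ⌈435/18⌉ = 25, since 18 × 24 = 432 < 435.
Equality holds with 3 values of 25 and 15 values of 24.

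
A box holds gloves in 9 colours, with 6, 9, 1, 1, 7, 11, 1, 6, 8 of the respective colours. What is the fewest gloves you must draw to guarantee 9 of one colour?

In the worst case you take as many as possible of each colour without reaching 9: 6 + 8 + 1 + 1 + 7 + 8 + 1 + 6 + 8 = 46.
The next one must give 9 of some colour, so 46 + 1 = 47.

47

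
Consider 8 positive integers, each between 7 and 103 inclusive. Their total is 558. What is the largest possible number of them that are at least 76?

Suppose k of them are at least 76. Those contribute at least 76 each and the other 8 − k at least 7 each.
So the total is at least 76k + 7(8 − k) = 56 + 69k. This must be ≤ 558, giving k ≤ 7.
k = 7 is achieved by 7 values at 76 and 1 at 7, total 539; add 19 to one value (staying below 76) to reach 558.

7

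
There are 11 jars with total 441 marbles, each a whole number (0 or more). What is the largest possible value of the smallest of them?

If every one of the 11 were at least 41, the total would be at least 11 × 41 = 451 > 441.
Taking 10 copies of 40 and 1 copy of 41 gives exactly 441, so 40 is attained.

40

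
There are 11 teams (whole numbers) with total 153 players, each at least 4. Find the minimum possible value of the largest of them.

If every one of the 11 were at most 13, the total would be at most 11 × 13 = 143 < 153.
Achievable: 10 of them at 14 and 1 at 13 total 153.

14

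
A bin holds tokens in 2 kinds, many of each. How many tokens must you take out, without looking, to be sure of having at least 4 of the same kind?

In the worst case you draw 3 of each of the 2 kinds: 2 × 3 = 6.
One more forces 4 of some kind, so 6 + 1 = 7.

7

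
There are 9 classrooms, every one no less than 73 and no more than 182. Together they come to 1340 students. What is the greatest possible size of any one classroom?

182

To make one classroom as large as possible, make the other 8 as small as possible.
The other 8 contribute at least 8 × 73 = 584, leaving at most 1340 − 584 = 756.
But each classroom is capped at 182, so the maximum is 182.
Achievable: one at 182 and the other 8 totalling 1158, which fits since 8 × 73 ≤ 1158 ≤ 8 × 182.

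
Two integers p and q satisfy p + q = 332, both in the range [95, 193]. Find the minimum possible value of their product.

pq = p(332 − p) is concave in p, so over [139, 193] it is minimized at an endpoint.
At the endpoint p = 139, q = 332 − 139 = 193, so pq = 139 × 193 = 26827.

26827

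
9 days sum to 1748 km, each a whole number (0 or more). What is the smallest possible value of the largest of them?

Some value must be at least ⌈1748/9⌉ = 195, since 9 × 194 = 1746 < 1748.
Equality holds with 2 values of 195 and 7 values of 194.

195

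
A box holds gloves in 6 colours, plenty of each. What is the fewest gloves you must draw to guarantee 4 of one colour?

19

In the worst case you draw 3 of each of the 6 colours: 6 × 3 = 18.
One more forces 4 of some colour, so 18 + 1 = 19.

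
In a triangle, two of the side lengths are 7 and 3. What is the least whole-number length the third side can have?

5

The third side must exceed |7 − 3| = 4.
The smallest integer above 4 is 5.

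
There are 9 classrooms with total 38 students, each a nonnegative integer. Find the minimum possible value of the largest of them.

5

Some value must be at least ⌈38/9⌉ = 5, since 9 × 4 = 36 < 38.
Taking 7 copies of 4 and 2 copies of 5 gives exactly 38, so 5 is attained.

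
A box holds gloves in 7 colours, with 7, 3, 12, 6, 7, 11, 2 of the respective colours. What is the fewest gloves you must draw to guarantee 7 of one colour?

36

In the worst case you take as many as possible of each colour without reaching 7: 6 + 3 + 6 + 6 + 6 + 6 + 2 = 35.
The next one must give 7 of some colour, so 35 + 1 = 36.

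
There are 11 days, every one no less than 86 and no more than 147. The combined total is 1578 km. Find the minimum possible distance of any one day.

108

To make one day as small as possible, make the other 10 as large as possible.
The other 10 contribute at most 10 × 147 = 1470, leaving at least 1578 − 1470 = 108.
Since 108 ≥ 86, this is achievable: one at 108 and 10 at 147.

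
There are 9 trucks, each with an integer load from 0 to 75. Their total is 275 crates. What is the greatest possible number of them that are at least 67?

4

With k values at 67 or above and the rest at least 0, the sum is at least 0 + 67k.
Since the sum is 275, we need 67k ≤ 275, i.e. k ≤ 4.
k = 4 is achieved by 4 values at 67 and 5 at 0, total 268; add 7 to one value (staying below 67) to reach 275.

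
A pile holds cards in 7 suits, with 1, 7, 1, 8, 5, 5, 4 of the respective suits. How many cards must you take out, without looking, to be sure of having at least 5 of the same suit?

23

In the worst case you take as many as possible of each suit without reaching 5: 1 + 4 + 1 + 4 + 4 + 4 + 4 = 22.
The next one must give 5 of some suit, so 22 + 1 = 23.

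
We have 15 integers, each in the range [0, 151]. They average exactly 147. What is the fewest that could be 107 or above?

The total is 15 × 147 = 2205.
Each value short of 107 is at most 106, costing at least 151 − 106 = 45 against the maximum total of 2265.
We can afford to lose at most 2265 − 2205 = 60, so at most ⌊60/45⌋ = 1 fall short, and at least 14 are ≥ 107.
Exactly 14 works: 14 values at 151 and 1 at 106 total 2220; lower one of the high values by 15 (still ≥ 107) to hit 2205.

14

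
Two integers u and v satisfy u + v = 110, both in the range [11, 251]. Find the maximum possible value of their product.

For a fixed sum, the product uv is largest when u and v are as close as possible.
Taking u = 55 and v = 55 (both in [11, 251]) gives uv = 3025.

3025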